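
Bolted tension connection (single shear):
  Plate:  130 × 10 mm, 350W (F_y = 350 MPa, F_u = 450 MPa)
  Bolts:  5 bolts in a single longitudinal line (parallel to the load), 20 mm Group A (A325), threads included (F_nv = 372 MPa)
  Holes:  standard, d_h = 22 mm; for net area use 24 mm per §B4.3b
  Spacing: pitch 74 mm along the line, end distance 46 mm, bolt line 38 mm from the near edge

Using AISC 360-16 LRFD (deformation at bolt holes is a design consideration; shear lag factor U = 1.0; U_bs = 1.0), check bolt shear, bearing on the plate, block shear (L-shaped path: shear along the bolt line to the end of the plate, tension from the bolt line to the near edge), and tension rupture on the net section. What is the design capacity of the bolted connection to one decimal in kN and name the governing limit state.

Bolt shear: A_b = π(20)²/4 = 314.16 mm². φR_n = 0.75 × 372 × 314.16 × 5 × 1 = 438.3 kN.
Bearing (10 mm plate, F_u = 450 MPa): end bolts L_c = 46 − 22/2 = 35, R_n = min(1.2×35×10×450, 2.4×20×10×450) = 189 kN/bolt; interior L_c = 74 − 22 = 52, R_n = 216 kN/bolt. φR_n = 0.75 × (1×189 + 4×216) = 789.8 kN.
Block shear: shear path 1×[46+4×74] = 1×342 mm, A_gv = 3420, A_nv = 1×(342 − 4.5×24)×10 = 2340 mm²; tension to near edge: (38 − 0.5×24)×10 = 260 mm². R_n = min(0.6×450×2340, 0.6×350×3420) + 1.0×450×260 = min(631.8, 718.2) + 117 = 748.8 kN. φR_n = 0.75 × 748.8 = 561.6 kN.
Tension rupture (net): A_n = (130 − 1×24)×10 = 1060 mm² (U = 1.0, A_e = A_n). φR_n = 0.75 × 450 × 1060 = 357.8 kN.
Governing: min(438.3, 789.8, 561.6, 357.8) = 357.8 kN → net-section rupture.

357.8 kN (net-section rupture governs)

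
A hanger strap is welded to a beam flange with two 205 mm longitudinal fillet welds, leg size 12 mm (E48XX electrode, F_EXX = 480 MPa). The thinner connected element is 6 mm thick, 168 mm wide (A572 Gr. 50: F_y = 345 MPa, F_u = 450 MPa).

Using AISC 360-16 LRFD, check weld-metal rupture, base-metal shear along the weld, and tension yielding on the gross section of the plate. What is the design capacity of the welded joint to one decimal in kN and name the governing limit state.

Weld metal: throat = 0.707×12 = 8.484 mm, L = 2×205 = 410 mm. φR_n = 0.75 × 0.6 × 480 × 8.484 × 410 = 751.3 kN.
Base metal shear (6 mm plate): yield φR_n = 1.0×0.6×345×6×410 = 509.2 kN; rupture φR_n = 0.75×0.6×450×6×410 = 498.2 kN; take 498.2 kN (rupture).
Tension yield (gross): A_g = 168×6 = 1008 mm². φR_n = 0.90 × 345 × 1008 = 313.0 kN.
Governing: min(751.3, 498.2, 313.0) = 313.0 kN → gross-section yield.

313.0 kN (gross-section yield governs)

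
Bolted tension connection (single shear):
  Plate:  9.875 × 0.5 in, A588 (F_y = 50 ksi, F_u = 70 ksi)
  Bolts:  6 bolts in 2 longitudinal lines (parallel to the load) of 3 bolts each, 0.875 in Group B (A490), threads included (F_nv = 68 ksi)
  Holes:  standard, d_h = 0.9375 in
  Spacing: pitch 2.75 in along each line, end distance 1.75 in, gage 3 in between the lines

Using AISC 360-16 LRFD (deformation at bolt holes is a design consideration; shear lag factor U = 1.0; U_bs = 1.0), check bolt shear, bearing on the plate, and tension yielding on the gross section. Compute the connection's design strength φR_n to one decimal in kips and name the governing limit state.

Bolt shear: A_b = π(0.875)²/4 = 0.60132 in². φR_n = 0.75 × 68 × 0.60132 × 6 × 1 = 184.0 kips.
Bearing (0.5 in plate, F_u = 70 ksi): end bolts L_c = 1.75 − 0.9375/2 = 1.28125, R_n = min(1.2×1.28125×0.5×70, 2.4×0.875×0.5×70) = 53.813 kips/bolt; interior L_c = 2.75 − 0.9375 = 1.8125, R_n = 73.5 kips/bolt. φR_n = 0.75 × (2×53.813 + 4×73.5) = 301.2 kips.
Tension yield (gross): A_g = 9.875×0.5 = 4.9375 in². φR_n = 0.90 × 50 × 4.9375 = 222.2 kips.
Governing: min(184.0, 301.2, 222.2) = 184.0 kips → bolt shear.

184.0 kips (bolt shear governs)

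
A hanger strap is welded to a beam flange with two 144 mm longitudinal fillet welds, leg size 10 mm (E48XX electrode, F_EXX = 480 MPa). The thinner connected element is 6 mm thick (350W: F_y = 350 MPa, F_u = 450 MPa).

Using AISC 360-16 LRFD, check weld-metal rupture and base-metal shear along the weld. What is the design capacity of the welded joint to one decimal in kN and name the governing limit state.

Weld metal: throat = 0.707×10 = 7.07 mm, L = 2×144 = 288 mm. φR_n = 0.75 × 0.6 × 480 × 7.07 × 288 = 439.8 kN.
Base metal shear (6 mm plate): yield φR_n = 1.0×0.6×350×6×288 = 362.9 kN; rupture φR_n = 0.75×0.6×450×6×288 = 349.9 kN; take 349.9 kN (rupture).
Governing: min(439.8, 349.9) = 349.9 kN → base-metal shear.

349.9 kN (base-metal shear governs)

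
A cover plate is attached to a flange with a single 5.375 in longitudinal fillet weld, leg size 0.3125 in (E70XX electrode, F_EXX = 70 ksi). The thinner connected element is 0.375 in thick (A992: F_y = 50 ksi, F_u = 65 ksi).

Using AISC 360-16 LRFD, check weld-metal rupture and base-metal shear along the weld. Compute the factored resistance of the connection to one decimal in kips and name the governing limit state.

Weld metal: throat = 0.707×0.3125 = 0.22094 in, L = 5.375 in. φR_n = 0.75 × 0.6 × 70 × 0.22094 × 5.375 = 37.4 kips.
Base metal shear (0.375 in plate): yield φR_n = 1.0×0.6×50×0.375×5.375 = 60.5 kips; rupture φR_n = 0.75×0.6×65×0.375×5.375 = 59.0 kips; take 59.0 kips (rupture).
Governing: min(37.4, 59.0) = 37.4 kips → weld metal.

37.4 kips (weld metal governs)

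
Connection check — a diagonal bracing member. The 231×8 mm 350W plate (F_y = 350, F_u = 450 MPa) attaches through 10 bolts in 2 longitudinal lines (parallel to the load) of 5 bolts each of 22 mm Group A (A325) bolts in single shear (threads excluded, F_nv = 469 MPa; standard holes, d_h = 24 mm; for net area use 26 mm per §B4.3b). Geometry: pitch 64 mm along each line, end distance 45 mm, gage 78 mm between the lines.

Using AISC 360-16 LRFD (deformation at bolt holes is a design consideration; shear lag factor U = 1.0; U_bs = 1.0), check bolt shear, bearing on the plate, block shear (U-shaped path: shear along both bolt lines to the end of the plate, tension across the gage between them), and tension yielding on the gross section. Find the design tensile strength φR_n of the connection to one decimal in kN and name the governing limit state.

Bolt shear: A_b = π(22)²/4 = 380.13 mm². φR_n = 0.75 × 469 × 380.13 × 10 × 1 = 1337.1 kN.
Bearing (8 mm plate, F_u = 450 MPa): end bolts L_c = 45 − 24/2 = 33, R_n = min(1.2×33×8×450, 2.4×22×8×450) = 142.56 kN/bolt; interior L_c = 64 − 24 = 40, R_n = 172.8 kN/bolt. φR_n = 0.75 × (2×142.56 + 8×172.8) = 1250.6 kN.
Block shear: shear path 2×[45+4×64] = 2×301 mm, A_gv = 4816, A_nv = 2×(301 − 4.5×26)×8 = 2944 mm²; tension across gage: (78 − 1×26)×8 = 416 mm². R_n = min(0.6×450×2944, 0.6×350×4816) + 1.0×450×416 = min(794.88, 1011.4) + 187.2 = 982.08 kN. φR_n = 0.75 × 982.08 = 736.6 kN.
Tension yield (gross): A_g = 231×8 = 1848 mm². φR_n = 0.90 × 350 × 1848 = 582.1 kN.
Governing: min(1337.1, 1250.6, 736.6, 582.1) = 582.1 kN → gross-section yield.

582.1 kN (gross-section yield governs)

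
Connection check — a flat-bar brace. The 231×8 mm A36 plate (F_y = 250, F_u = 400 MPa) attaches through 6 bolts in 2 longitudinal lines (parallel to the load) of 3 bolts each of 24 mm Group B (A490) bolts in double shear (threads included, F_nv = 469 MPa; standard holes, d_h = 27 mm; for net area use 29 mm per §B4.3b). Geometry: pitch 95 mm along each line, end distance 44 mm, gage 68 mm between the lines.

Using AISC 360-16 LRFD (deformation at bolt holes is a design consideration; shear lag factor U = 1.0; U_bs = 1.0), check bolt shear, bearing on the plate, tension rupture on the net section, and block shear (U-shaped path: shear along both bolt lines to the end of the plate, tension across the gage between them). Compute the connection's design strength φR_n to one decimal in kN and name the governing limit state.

415.2 kN (net-section rupture governs)

Bolt shear: A_b = π(24)²/4 = 452.39 mm². φR_n = 0.75 × 469 × 452.39 × 6 × 2 = 1909.5 kN.
Bearing (8 mm plate, F_u = 400 MPa): end bolts L_c = 44 − 27/2 = 30.5, R_n = min(1.2×30.5×8×400, 2.4×24×8×400) = 117.12 kN/bolt; interior L_c = 95 − 27 = 68, R_n = 184.32 kN/bolt. φR_n = 0.75 × (2×117.12 + 4×184.32) = 728.6 kN.
Tension rupture (net): A_n = (231 − 2×29)×8 = 1384 mm² (U = 1.0, A_e = A_n). φR_n = 0.75 × 400 × 1384 = 415.2 kN.
Block shear: shear path 2×[44+2×95] = 2×234 mm, A_gv = 3744, A_nv = 2×(234 − 2.5×29)×8 = 2584 mm²; tension across gage: (68 − 1×29)×8 = 312 mm². R_n = min(0.6×400×2584, 0.6×250×3744) + 1.0×400×312 = min(620.16, 561.6) + 124.8 = 686.4 kN. φR_n = 0.75 × 686.4 = 514.8 kN.
Governing: min(1909.5, 728.6, 415.2, 514.8) = 415.2 kN → net-section rupture.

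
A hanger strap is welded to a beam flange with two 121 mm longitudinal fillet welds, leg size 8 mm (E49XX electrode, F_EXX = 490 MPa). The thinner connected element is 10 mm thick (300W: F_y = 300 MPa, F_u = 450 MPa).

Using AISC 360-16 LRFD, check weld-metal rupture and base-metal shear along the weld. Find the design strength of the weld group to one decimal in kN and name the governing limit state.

301.8 kN (weld metal governs)

Weld metal: throat = 0.707×8 = 5.656 mm, L = 2×121 = 242 mm. φR_n = 0.75 × 0.6 × 490 × 5.656 × 242 = 301.8 kN.
Base metal shear (10 mm plate): yield φR_n = 1.0×0.6×300×10×242 = 435.6 kN; rupture φR_n = 0.75×0.6×450×10×242 = 490.1 kN; take 435.6 kN (yield).
Governing: min(301.8, 435.6) = 301.8 kN → weld metal.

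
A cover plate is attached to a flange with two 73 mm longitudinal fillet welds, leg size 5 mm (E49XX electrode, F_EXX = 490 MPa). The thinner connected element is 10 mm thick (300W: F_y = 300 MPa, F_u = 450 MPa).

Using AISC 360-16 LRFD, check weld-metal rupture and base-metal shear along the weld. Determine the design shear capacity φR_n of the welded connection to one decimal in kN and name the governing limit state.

Weld metal: throat = 0.707×5 = 3.535 mm, L = 2×73 = 146 mm. φR_n = 0.75 × 0.6 × 490 × 3.535 × 146 = 113.8 kN.
Base metal shear (10 mm plate): yield φR_n = 1.0×0.6×300×10×146 = 262.8 kN; rupture φR_n = 0.75×0.6×450×10×146 = 295.7 kN; take 262.8 kN (yield).
Governing: min(113.8, 262.8) = 113.8 kN → weld metal.

113.8 kN (weld metal governs)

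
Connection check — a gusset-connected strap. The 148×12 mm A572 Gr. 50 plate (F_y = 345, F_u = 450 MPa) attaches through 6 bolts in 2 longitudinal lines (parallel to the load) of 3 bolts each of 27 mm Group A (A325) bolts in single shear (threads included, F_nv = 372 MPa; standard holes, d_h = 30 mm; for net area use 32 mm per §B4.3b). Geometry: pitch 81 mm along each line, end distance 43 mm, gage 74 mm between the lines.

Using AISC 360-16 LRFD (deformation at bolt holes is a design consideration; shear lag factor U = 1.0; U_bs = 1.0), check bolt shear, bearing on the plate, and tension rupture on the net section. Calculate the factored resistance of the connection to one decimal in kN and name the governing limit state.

Bolt shear: A_b = π(27)²/4 = 572.56 mm². φR_n = 0.75 × 372 × 572.56 × 6 × 1 = 958.5 kN.
Bearing (12 mm plate, F_u = 450 MPa): end bolts L_c = 43 − 30/2 = 28, R_n = min(1.2×28×12×450, 2.4×27×12×450) = 181.44 kN/bolt; interior L_c = 81 − 30 = 51, R_n = 330.48 kN/bolt. φR_n = 0.75 × (2×181.44 + 4×330.48) = 1263.6 kN.
Tension rupture (net): A_n = (148 − 2×32)×12 = 1008 mm² (U = 1.0, A_e = A_n). φR_n = 0.75 × 450 × 1008 = 340.2 kN.
Governing: min(958.5, 1263.6, 340.2) = 340.2 kN → net-section rupture.

340.2 kN (net-section rupture governs)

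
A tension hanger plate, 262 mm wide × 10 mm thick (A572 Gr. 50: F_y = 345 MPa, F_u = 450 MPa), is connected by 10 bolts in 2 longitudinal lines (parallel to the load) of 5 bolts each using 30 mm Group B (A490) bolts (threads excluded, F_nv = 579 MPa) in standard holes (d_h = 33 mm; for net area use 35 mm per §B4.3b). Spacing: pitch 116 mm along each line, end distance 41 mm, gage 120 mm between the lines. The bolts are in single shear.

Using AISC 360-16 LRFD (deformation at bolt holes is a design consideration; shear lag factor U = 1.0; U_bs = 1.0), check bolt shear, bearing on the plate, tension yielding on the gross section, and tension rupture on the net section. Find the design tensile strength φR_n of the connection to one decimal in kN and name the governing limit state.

648.0 kN (net-section rupture governs)

Bolt shear: A_b = π(30)²/4 = 706.86 mm². φR_n = 0.75 × 579 × 706.86 × 10 × 1 = 3069.5 kN.
Bearing (10 mm plate, F_u = 450 MPa): end bolts L_c = 41 − 33/2 = 24.5, R_n = min(1.2×24.5×10×450, 2.4×30×10×450) = 132.3 kN/bolt; interior L_c = 116 − 33 = 83, R_n = 324 kN/bolt. φR_n = 0.75 × (2×132.3 + 8×324) = 2142.5 kN.
Tension yield (gross): A_g = 262×10 = 2620 mm². φR_n = 0.90 × 345 × 2620 = 813.5 kN.
Tension rupture (net): A_n = (262 − 2×35)×10 = 1920 mm² (U = 1.0, A_e = A_n). φR_n = 0.75 × 450 × 1920 = 648.0 kN.
Governing: min(3069.5, 2142.5, 813.5, 648.0) = 648.0 kN → net-section rupture.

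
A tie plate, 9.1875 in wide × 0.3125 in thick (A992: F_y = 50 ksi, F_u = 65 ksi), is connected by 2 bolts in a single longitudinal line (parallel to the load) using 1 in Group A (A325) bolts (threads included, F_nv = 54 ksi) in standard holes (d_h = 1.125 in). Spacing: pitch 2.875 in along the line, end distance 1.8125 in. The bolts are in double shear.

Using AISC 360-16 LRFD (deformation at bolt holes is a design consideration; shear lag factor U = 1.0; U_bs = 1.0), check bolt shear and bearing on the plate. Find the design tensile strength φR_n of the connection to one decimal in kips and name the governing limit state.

54.8 kips (bearing governs)

Bolt shear: A_b = π(1)²/4 = 0.7854 in². φR_n = 0.75 × 54 × 0.7854 × 2 × 2 = 127.2 kips.
Bearing (0.3125 in plate, F_u = 65 ksi): end bolts L_c = 1.8125 − 1.125/2 = 1.25, R_n = min(1.2×1.25×0.3125×65, 2.4×1×0.3125×65) = 30.469 kips/bolt; interior L_c = 2.875 − 1.125 = 1.75, R_n = 42.656 kips/bolt. φR_n = 0.75 × (1×30.469 + 1×42.656) = 54.8 kips.
Governing: min(127.2, 54.8) = 54.8 kips → bearing.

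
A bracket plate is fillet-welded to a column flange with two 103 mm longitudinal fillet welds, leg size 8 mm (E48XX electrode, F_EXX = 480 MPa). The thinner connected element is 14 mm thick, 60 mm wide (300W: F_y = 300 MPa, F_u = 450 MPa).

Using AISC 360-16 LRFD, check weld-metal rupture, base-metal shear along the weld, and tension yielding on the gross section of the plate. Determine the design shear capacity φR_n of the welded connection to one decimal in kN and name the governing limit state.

Weld metal: throat = 0.707×8 = 5.656 mm, L = 2×103 = 206 mm. φR_n = 0.75 × 0.6 × 480 × 5.656 × 206 = 251.7 kN.
Base metal shear (14 mm plate): yield φR_n = 1.0×0.6×300×14×206 = 519.1 kN; rupture φR_n = 0.75×0.6×450×14×206 = 584.0 kN; take 519.1 kN (yield).
Tension yield (gross): A_g = 60×14 = 840 mm². φR_n = 0.90 × 300 × 840 = 226.8 kN.
Governing: min(251.7, 519.1, 226.8) = 226.8 kN → gross-section yield.

226.8 kN (gross-section yield governs)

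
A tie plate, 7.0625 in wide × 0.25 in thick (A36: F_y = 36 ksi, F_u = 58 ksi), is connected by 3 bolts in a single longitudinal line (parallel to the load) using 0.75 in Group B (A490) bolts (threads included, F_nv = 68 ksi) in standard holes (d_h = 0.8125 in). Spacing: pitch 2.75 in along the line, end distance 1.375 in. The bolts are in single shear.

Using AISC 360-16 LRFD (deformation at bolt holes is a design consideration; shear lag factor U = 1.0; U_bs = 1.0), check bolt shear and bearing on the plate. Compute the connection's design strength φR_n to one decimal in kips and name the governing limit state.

Bolt shear: A_b = π(0.75)²/4 = 0.44179 in². φR_n = 0.75 × 68 × 0.44179 × 3 × 1 = 67.6 kips.
Bearing (0.25 in plate, F_u = 58 ksi): end bolts L_c = 1.375 − 0.8125/2 = 0.96875, R_n = min(1.2×0.96875×0.25×58, 2.4×0.75×0.25×58) = 16.856 kips/bolt; interior L_c = 2.75 − 0.8125 = 1.9375, R_n = 26.1 kips/bolt. φR_n = 0.75 × (1×16.856 + 2×26.1) = 51.8 kips.
Governing: min(67.6, 51.8) = 51.8 kips → bearing.

51.8 kips (bearing governs)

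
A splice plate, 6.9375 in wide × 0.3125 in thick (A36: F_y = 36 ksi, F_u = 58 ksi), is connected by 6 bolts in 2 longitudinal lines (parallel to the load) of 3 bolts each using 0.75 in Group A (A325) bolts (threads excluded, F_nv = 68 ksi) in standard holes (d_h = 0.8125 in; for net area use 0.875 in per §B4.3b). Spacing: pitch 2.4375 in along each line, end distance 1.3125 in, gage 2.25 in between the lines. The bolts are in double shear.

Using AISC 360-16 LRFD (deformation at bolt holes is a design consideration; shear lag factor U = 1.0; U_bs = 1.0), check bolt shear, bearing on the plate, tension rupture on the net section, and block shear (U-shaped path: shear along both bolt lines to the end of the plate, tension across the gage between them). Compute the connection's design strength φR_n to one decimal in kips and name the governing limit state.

70.5 kips (net-section rupture governs)

Bolt shear: A_b = π(0.75)²/4 = 0.44179 in². φR_n = 0.75 × 68 × 0.44179 × 6 × 2 = 270.4 kips.
Bearing (0.3125 in plate, F_u = 58 ksi): end bolts L_c = 1.3125 − 0.8125/2 = 0.90625, R_n = min(1.2×0.90625×0.3125×58, 2.4×0.75×0.3125×58) = 19.711 kips/bolt; interior L_c = 2.4375 − 0.8125 = 1.625, R_n = 32.625 kips/bolt. φR_n = 0.75 × (2×19.711 + 4×32.625) = 127.4 kips.
Tension rupture (net): A_n = (6.9375 − 2×0.875)×0.3125 = 1.6211 in² (U = 1.0, A_e = A_n). φR_n = 0.75 × 58 × 1.6211 = 70.5 kips.
Block shear: shear path 2×[1.3125+2×2.4375] = 2×6.1875 in, A_gv = 3.8672, A_nv = 2×(6.1875 − 2.5×0.875)×0.3125 = 2.5 in²; tension across gage: (2.25 − 1×0.875)×0.3125 = 0.42969 in². R_n = min(0.6×58×2.5, 0.6×36×3.8672) + 1.0×58×0.42969 = min(87, 83.532) + 24.922 = 108.45 kips. φR_n = 0.75 × 108.45 = 81.3 kips.
Governing: min(270.4, 127.4, 70.5, 81.3) = 70.5 kips → net-section rupture.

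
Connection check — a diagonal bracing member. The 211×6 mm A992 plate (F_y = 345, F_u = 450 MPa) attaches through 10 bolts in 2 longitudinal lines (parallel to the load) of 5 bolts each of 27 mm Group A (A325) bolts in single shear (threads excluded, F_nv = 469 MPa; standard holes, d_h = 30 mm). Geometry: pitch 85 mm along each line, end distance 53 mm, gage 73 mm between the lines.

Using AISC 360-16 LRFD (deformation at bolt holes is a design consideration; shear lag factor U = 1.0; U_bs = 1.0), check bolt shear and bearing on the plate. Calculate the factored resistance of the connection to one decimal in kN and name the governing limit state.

1234.4 kN (bearing governs)

Bolt shear: A_b = π(27)²/4 = 572.56 mm². φR_n = 0.75 × 469 × 572.56 × 10 × 1 = 2014.0 kN.
Bearing (6 mm plate, F_u = 450 MPa): end bolts L_c = 53 − 30/2 = 38, R_n = min(1.2×38×6×450, 2.4×27×6×450) = 123.12 kN/bolt; interior L_c = 85 − 30 = 55, R_n = 174.96 kN/bolt. φR_n = 0.75 × (2×123.12 + 8×174.96) = 1234.4 kN.
Governing: min(2014.0, 1234.4) = 1234.4 kN → bearing.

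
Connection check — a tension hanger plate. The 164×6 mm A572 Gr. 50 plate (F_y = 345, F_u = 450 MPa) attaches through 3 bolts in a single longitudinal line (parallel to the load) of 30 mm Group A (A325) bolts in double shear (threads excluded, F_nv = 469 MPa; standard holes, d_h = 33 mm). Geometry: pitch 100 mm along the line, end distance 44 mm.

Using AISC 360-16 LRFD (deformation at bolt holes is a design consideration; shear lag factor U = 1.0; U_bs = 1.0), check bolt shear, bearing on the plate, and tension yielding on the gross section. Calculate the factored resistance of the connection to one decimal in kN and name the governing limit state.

Bolt shear: A_b = π(30)²/4 = 706.86 mm². φR_n = 0.75 × 469 × 706.86 × 3 × 2 = 1491.8 kN.
Bearing (6 mm plate, F_u = 450 MPa): end bolts L_c = 44 − 33/2 = 27.5, R_n = min(1.2×27.5×6×450, 2.4×30×6×450) = 89.1 kN/bolt; interior L_c = 100 − 33 = 67, R_n = 194.4 kN/bolt. φR_n = 0.75 × (1×89.1 + 2×194.4) = 358.4 kN.
Tension yield (gross): A_g = 164×6 = 984 mm². φR_n = 0.90 × 345 × 984 = 305.5 kN.
Governing: min(1491.8, 358.4, 305.5) = 305.5 kN → gross-section yield.

305.5 kN (gross-section yield governs)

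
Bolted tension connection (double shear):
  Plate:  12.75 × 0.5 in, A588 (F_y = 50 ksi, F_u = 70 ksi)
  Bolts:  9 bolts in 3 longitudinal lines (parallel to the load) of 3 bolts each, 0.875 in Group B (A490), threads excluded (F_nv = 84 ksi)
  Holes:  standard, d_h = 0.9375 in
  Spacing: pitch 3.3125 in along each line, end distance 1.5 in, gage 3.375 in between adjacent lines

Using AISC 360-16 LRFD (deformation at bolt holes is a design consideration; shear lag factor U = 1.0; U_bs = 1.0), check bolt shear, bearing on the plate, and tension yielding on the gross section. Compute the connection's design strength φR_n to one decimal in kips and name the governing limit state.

Bolt shear: A_b = π(0.875)²/4 = 0.60132 in². φR_n = 0.75 × 84 × 0.60132 × 9 × 2 = 681.9 kips.
Bearing (0.5 in plate, F_u = 70 ksi): end bolts L_c = 1.5 − 0.9375/2 = 1.03125, R_n = min(1.2×1.03125×0.5×70, 2.4×0.875×0.5×70) = 43.313 kips/bolt; interior L_c = 3.3125 − 0.9375 = 2.375, R_n = 73.5 kips/bolt. φR_n = 0.75 × (3×43.313 + 6×73.5) = 428.2 kips.
Tension yield (gross): A_g = 12.75×0.5 = 6.375 in². φR_n = 0.90 × 50 × 6.375 = 286.9 kips.
Governing: min(681.9, 428.2, 286.9) = 286.9 kips → gross-section yield.

286.9 kips (gross-section yield governs)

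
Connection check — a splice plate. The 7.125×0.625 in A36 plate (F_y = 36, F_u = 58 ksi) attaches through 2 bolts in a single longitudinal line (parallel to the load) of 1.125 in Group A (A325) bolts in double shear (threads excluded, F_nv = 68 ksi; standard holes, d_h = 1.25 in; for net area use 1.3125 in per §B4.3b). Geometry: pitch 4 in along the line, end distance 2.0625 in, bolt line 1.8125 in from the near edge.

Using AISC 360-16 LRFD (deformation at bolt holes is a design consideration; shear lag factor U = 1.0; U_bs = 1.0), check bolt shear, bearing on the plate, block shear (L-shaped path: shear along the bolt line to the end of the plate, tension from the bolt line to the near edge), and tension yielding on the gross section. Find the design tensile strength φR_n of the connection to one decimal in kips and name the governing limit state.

92.8 kips (block shear governs)

Bolt shear: A_b = π(1.125)²/4 = 0.99402 in². φR_n = 0.75 × 68 × 0.99402 × 2 × 2 = 202.8 kips.
Bearing (0.625 in plate, F_u = 58 ksi): end bolts L_c = 2.0625 − 1.25/2 = 1.4375, R_n = min(1.2×1.4375×0.625×58, 2.4×1.125×0.625×58) = 62.531 kips/bolt; interior L_c = 4 − 1.25 = 2.75, R_n = 97.875 kips/bolt. φR_n = 0.75 × (1×62.531 + 1×97.875) = 120.3 kips.
Block shear: shear path 1×[2.0625+1×4] = 1×6.0625 in, A_gv = 3.7891, A_nv = 1×(6.0625 − 1.5×1.3125)×0.625 = 2.5586 in²; tension to near edge: (1.8125 − 0.5×1.3125)×0.625 = 0.72266 in². R_n = min(0.6×58×2.5586, 0.6×36×3.7891) + 1.0×58×0.72266 = min(89.039, 81.845) + 41.914 = 123.76 kips. φR_n = 0.75 × 123.76 = 92.8 kips.
Tension yield (gross): A_g = 7.125×0.625 = 4.4531 in². φR_n = 0.90 × 36 × 4.4531 = 144.3 kips.
Governing: min(202.8, 120.3, 92.8, 144.3) = 92.8 kips → block shear.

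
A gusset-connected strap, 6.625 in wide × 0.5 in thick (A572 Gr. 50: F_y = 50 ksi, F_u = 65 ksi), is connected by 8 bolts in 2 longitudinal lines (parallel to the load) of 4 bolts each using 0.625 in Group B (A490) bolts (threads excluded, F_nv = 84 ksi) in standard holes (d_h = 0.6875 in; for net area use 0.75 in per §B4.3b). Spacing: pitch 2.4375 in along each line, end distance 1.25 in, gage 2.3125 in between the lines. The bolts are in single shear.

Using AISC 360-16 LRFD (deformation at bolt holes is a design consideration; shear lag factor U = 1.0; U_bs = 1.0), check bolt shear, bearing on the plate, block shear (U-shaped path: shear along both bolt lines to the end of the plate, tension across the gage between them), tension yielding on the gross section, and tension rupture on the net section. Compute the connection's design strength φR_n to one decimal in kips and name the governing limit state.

Bolt shear: A_b = π(0.625)²/4 = 0.3068 in². φR_n = 0.75 × 84 × 0.3068 × 8 × 1 = 154.6 kips.
Bearing (0.5 in plate, F_u = 65 ksi): end bolts L_c = 1.25 − 0.6875/2 = 0.90625, R_n = min(1.2×0.90625×0.5×65, 2.4×0.625×0.5×65) = 35.344 kips/bolt; interior L_c = 2.4375 − 0.6875 = 1.75, R_n = 48.75 kips/bolt. φR_n = 0.75 × (2×35.344 + 6×48.75) = 272.4 kips.
Block shear: shear path 2×[1.25+3×2.4375] = 2×8.5625 in, A_gv = 8.5625, A_nv = 2×(8.5625 − 3.5×0.75)×0.5 = 5.9375 in²; tension across gage: (2.3125 − 1×0.75)×0.5 = 0.78125 in². R_n = min(0.6×65×5.9375, 0.6×50×8.5625) + 1.0×65×0.78125 = min(231.56, 256.88) + 50.781 = 282.34 kips. φR_n = 0.75 × 282.34 = 211.8 kips.
Tension yield (gross): A_g = 6.625×0.5 = 3.3125 in². φR_n = 0.90 × 50 × 3.3125 = 149.1 kips.
Tension rupture (net): A_n = (6.625 − 2×0.75)×0.5 = 2.5625 in² (U = 1.0, A_e = A_n). φR_n = 0.75 × 65 × 2.5625 = 124.9 kips.
Governing: min(154.6, 272.4, 211.8, 149.1, 124.9) = 124.9 kips → net-section rupture.

124.9 kips (net-section rupture governs)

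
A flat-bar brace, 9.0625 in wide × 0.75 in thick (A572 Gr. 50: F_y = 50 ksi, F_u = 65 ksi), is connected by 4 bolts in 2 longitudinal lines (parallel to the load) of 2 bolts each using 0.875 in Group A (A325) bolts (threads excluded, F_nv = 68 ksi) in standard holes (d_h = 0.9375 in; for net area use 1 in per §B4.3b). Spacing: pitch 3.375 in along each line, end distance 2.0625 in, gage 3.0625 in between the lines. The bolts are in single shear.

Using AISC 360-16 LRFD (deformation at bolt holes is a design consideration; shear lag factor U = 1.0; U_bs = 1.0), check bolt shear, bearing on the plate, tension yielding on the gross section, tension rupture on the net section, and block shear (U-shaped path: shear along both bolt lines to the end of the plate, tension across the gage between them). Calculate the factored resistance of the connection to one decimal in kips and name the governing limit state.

122.7 kips (bolt shear governs)

Bolt shear: A_b = π(0.875)²/4 = 0.60132 in². φR_n = 0.75 × 68 × 0.60132 × 4 × 1 = 122.7 kips.
Bearing (0.75 in plate, F_u = 65 ksi): end bolts L_c = 2.0625 − 0.9375/2 = 1.59375, R_n = min(1.2×1.59375×0.75×65, 2.4×0.875×0.75×65) = 93.234 kips/bolt; interior L_c = 3.375 − 0.9375 = 2.4375, R_n = 102.38 kips/bolt. φR_n = 0.75 × (2×93.234 + 2×102.38) = 293.4 kips.
Tension yield (gross): A_g = 9.0625×0.75 = 6.7969 in². φR_n = 0.90 × 50 × 6.7969 = 305.9 kips.
Tension rupture (net): A_n = (9.0625 − 2×1)×0.75 = 5.2969 in² (U = 1.0, A_e = A_n). φR_n = 0.75 × 65 × 5.2969 = 258.2 kips.
Block shear: shear path 2×[2.0625+1×3.375] = 2×5.4375 in, A_gv = 8.1563, A_nv = 2×(5.4375 − 1.5×1)×0.75 = 5.9063 in²; tension across gage: (3.0625 − 1×1)×0.75 = 1.5469 in². R_n = min(0.6×65×5.9063, 0.6×50×8.1563) + 1.0×65×1.5469 = min(230.35, 244.69) + 100.55 = 330.9 kips. φR_n = 0.75 × 330.9 = 248.2 kips.
Governing: min(122.7, 293.4, 305.9, 258.2, 248.2) = 122.7 kips → bolt shear.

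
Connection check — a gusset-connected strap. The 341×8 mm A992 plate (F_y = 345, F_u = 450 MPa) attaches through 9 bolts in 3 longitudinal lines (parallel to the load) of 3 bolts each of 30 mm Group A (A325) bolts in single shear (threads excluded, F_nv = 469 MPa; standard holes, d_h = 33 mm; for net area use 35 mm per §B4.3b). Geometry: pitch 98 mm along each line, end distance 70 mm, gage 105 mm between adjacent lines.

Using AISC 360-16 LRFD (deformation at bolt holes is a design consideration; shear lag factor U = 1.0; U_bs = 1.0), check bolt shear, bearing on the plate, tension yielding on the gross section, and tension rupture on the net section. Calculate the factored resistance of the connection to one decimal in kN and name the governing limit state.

Bolt shear: A_b = π(30)²/4 = 706.86 mm². φR_n = 0.75 × 469 × 706.86 × 9 × 1 = 2237.7 kN.
Bearing (8 mm plate, F_u = 450 MPa): end bolts L_c = 70 − 33/2 = 53.5, R_n = min(1.2×53.5×8×450, 2.4×30×8×450) = 231.12 kN/bolt; interior L_c = 98 − 33 = 65, R_n = 259.2 kN/bolt. φR_n = 0.75 × (3×231.12 + 6×259.2) = 1686.4 kN.
Tension yield (gross): A_g = 341×8 = 2728 mm². φR_n = 0.90 × 345 × 2728 = 847.0 kN.
Tension rupture (net): A_n = (341 − 3×35)×8 = 1888 mm² (U = 1.0, A_e = A_n). φR_n = 0.75 × 450 × 1888 = 637.2 kN.
Governing: min(2237.7, 1686.4, 847.0, 637.2) = 637.2 kN → net-section rupture.

637.2 kN (net-section rupture governs)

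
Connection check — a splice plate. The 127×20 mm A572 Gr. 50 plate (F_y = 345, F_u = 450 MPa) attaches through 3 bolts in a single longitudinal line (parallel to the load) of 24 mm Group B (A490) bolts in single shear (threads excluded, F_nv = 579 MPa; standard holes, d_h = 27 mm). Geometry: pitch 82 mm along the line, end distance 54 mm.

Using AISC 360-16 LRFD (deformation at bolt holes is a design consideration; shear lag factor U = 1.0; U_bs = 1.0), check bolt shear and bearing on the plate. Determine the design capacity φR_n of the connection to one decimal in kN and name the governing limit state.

Bolt shear: A_b = π(24)²/4 = 452.39 mm². φR_n = 0.75 × 579 × 452.39 × 3 × 1 = 589.4 kN.
Bearing (20 mm plate, F_u = 450 MPa): end bolts L_c = 54 − 27/2 = 40.5, R_n = min(1.2×40.5×20×450, 2.4×24×20×450) = 437.4 kN/bolt; interior L_c = 82 − 27 = 55, R_n = 518.4 kN/bolt. φR_n = 0.75 × (1×437.4 + 2×518.4) = 1105.7 kN.
Governing: min(589.4, 1105.7) = 589.4 kN → bolt shear.

589.4 kN (bolt shear governs)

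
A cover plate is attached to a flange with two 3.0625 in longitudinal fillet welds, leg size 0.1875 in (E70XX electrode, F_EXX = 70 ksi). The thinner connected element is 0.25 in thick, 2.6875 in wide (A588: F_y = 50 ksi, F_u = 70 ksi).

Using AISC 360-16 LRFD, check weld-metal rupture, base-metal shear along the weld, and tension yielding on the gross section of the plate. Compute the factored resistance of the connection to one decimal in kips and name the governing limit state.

25.6 kips (weld metal governs)

Weld metal: throat = 0.707×0.1875 = 0.13256 in, L = 2×3.0625 = 6.125 in. φR_n = 0.75 × 0.6 × 70 × 0.13256 × 6.125 = 25.6 kips.
Base metal shear (0.25 in plate): yield φR_n = 1.0×0.6×50×0.25×6.125 = 45.9 kips; rupture φR_n = 0.75×0.6×70×0.25×6.125 = 48.2 kips; take 45.9 kips (yield).
Tension yield (gross): A_g = 2.6875×0.25 = 0.67188 in². φR_n = 0.90 × 50 × 0.67188 = 30.2 kips.
Governing: min(25.6, 45.9, 30.2) = 25.6 kips → weld metal.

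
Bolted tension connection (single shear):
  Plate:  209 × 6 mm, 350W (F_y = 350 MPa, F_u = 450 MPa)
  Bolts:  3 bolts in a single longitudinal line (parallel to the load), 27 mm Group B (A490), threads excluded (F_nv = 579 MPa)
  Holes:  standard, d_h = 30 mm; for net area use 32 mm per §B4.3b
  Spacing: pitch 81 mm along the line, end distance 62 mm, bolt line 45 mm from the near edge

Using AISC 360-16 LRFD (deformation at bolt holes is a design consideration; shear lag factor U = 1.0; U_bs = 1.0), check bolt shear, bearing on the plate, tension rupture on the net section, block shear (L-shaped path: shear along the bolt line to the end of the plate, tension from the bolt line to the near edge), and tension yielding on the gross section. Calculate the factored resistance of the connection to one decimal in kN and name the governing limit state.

233.7 kN (block shear governs)

Bolt shear: A_b = π(27)²/4 = 572.56 mm². φR_n = 0.75 × 579 × 572.56 × 3 × 1 = 745.9 kN.
Bearing (6 mm plate, F_u = 450 MPa): end bolts L_c = 62 − 30/2 = 47, R_n = min(1.2×47×6×450, 2.4×27×6×450) = 152.28 kN/bolt; interior L_c = 81 − 30 = 51, R_n = 165.24 kN/bolt. φR_n = 0.75 × (1×152.28 + 2×165.24) = 362.1 kN.
Tension rupture (net): A_n = (209 − 1×32)×6 = 1062 mm² (U = 1.0, A_e = A_n). φR_n = 0.75 × 450 × 1062 = 358.4 kN.
Block shear: shear path 1×[62+2×81] = 1×224 mm, A_gv = 1344, A_nv = 1×(224 − 2.5×32)×6 = 864 mm²; tension to near edge: (45 − 0.5×32)×6 = 174 mm². R_n = min(0.6×450×864, 0.6×350×1344) + 1.0×450×174 = min(233.28, 282.24) + 78.3 = 311.58 kN. φR_n = 0.75 × 311.58 = 233.7 kN.
Tension yield (gross): A_g = 209×6 = 1254 mm². φR_n = 0.90 × 350 × 1254 = 395.0 kN.
Governing: min(745.9, 362.1, 358.4, 233.7, 395.0) = 233.7 kN → block shear.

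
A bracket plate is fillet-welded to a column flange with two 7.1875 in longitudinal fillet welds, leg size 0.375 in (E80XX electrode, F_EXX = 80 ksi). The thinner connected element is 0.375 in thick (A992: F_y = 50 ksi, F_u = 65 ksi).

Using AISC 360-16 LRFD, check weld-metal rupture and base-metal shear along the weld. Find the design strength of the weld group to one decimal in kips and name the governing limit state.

137.2 kips (weld metal governs)

Weld metal: throat = 0.707×0.375 = 0.26513 in, L = 2×7.1875 = 14.375 in. φR_n = 0.75 × 0.6 × 80 × 0.26513 × 14.375 = 137.2 kips.
Base metal shear (0.375 in plate): yield φR_n = 1.0×0.6×50×0.375×14.375 = 161.7 kips; rupture φR_n = 0.75×0.6×65×0.375×14.375 = 157.7 kips; take 157.7 kips (rupture).
Governing: min(137.2, 157.7) = 137.2 kips → weld metal.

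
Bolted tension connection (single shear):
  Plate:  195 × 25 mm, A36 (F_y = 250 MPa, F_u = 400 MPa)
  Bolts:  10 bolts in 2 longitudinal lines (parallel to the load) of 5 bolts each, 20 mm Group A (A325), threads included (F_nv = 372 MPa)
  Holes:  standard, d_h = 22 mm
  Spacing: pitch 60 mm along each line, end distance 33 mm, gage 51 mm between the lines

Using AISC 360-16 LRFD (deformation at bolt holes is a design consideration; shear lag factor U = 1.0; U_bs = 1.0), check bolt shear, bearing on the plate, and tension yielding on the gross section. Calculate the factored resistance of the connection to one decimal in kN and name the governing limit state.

876.5 kN (bolt shear governs)

Bolt shear: A_b = π(20)²/4 = 314.16 mm². φR_n = 0.75 × 372 × 314.16 × 10 × 1 = 876.5 kN.
Bearing (25 mm plate, F_u = 400 MPa): end bolts L_c = 33 − 22/2 = 22, R_n = min(1.2×22×25×400, 2.4×20×25×400) = 264 kN/bolt; interior L_c = 60 − 22 = 38, R_n = 456 kN/bolt. φR_n = 0.75 × (2×264 + 8×456) = 3132.0 kN.
Tension yield (gross): A_g = 195×25 = 4875 mm². φR_n = 0.90 × 250 × 4875 = 1096.9 kN.
Governing: min(876.5, 3132.0, 1096.9) = 876.5 kN → bolt shear.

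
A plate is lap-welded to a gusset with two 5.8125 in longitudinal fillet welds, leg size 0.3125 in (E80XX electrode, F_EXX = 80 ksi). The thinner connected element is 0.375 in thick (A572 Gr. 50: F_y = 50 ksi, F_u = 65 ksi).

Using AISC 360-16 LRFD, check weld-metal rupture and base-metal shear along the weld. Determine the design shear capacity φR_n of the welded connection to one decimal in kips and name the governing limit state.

Weld metal: throat = 0.707×0.3125 = 0.22094 in, L = 2×5.8125 = 11.625 in. φR_n = 0.75 × 0.6 × 80 × 0.22094 × 11.625 = 92.5 kips.
Base metal shear (0.375 in plate): yield φR_n = 1.0×0.6×50×0.375×11.625 = 130.8 kips; rupture φR_n = 0.75×0.6×65×0.375×11.625 = 127.5 kips; take 127.5 kips (rupture).
Governing: min(92.5, 127.5) = 92.5 kips → weld metal.

92.5 kips (weld metal governs)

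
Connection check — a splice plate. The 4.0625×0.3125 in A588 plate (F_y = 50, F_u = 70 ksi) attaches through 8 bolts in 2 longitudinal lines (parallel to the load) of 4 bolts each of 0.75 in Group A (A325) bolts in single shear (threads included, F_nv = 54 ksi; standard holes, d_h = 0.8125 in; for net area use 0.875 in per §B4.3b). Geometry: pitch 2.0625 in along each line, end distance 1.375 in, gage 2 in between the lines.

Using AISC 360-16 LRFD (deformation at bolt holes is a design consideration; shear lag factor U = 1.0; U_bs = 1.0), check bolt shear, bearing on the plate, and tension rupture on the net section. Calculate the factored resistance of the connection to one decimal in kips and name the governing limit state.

Bolt shear: A_b = π(0.75)²/4 = 0.44179 in². φR_n = 0.75 × 54 × 0.44179 × 8 × 1 = 143.1 kips.
Bearing (0.3125 in plate, F_u = 70 ksi): end bolts L_c = 1.375 − 0.8125/2 = 0.96875, R_n = min(1.2×0.96875×0.3125×70, 2.4×0.75×0.3125×70) = 25.43 kips/bolt; interior L_c = 2.0625 − 0.8125 = 1.25, R_n = 32.813 kips/bolt. φR_n = 0.75 × (2×25.43 + 6×32.813) = 185.8 kips.
Tension rupture (net): A_n = (4.0625 − 2×0.875)×0.3125 = 0.72266 in² (U = 1.0, A_e = A_n). φR_n = 0.75 × 70 × 0.72266 = 37.9 kips.
Governing: min(143.1, 185.8, 37.9) = 37.9 kips → net-section rupture.

37.9 kips (net-section rupture governs)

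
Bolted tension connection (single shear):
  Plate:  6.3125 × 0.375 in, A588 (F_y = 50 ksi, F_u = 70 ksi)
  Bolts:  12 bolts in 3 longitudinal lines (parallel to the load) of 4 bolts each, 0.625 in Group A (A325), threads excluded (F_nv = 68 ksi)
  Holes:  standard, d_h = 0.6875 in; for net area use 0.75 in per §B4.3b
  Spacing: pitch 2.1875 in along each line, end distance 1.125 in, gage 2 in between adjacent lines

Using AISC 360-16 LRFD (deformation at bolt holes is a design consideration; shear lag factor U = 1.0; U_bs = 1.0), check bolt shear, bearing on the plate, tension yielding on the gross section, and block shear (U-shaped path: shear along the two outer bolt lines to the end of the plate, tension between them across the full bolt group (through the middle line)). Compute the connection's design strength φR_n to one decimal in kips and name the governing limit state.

106.5 kips (gross-section yield governs)

Bolt shear: A_b = π(0.625)²/4 = 0.3068 in². φR_n = 0.75 × 68 × 0.3068 × 12 × 1 = 187.8 kips.
Bearing (0.375 in plate, F_u = 70 ksi): end bolts L_c = 1.125 − 0.6875/2 = 0.78125, R_n = min(1.2×0.78125×0.375×70, 2.4×0.625×0.375×70) = 24.609 kips/bolt; interior L_c = 2.1875 − 0.6875 = 1.5, R_n = 39.375 kips/bolt. φR_n = 0.75 × (3×24.609 + 9×39.375) = 321.2 kips.
Tension yield (gross): A_g = 6.3125×0.375 = 2.3672 in². φR_n = 0.90 × 50 × 2.3672 = 106.5 kips.
Block shear: shear path 2×[1.125+3×2.1875] = 2×7.6875 in, A_gv = 5.7656, A_nv = 2×(7.6875 − 3.5×0.75)×0.375 = 3.7969 in²; tension across gage: (4 − 2×0.75)×0.375 = 0.9375 in². R_n = min(0.6×70×3.7969, 0.6×50×5.7656) + 1.0×70×0.9375 = min(159.47, 172.97) + 65.625 = 225.1 kips. φR_n = 0.75 × 225.1 = 168.8 kips.
Governing: min(187.8, 321.2, 106.5, 168.8) = 106.5 kips → gross-section yield.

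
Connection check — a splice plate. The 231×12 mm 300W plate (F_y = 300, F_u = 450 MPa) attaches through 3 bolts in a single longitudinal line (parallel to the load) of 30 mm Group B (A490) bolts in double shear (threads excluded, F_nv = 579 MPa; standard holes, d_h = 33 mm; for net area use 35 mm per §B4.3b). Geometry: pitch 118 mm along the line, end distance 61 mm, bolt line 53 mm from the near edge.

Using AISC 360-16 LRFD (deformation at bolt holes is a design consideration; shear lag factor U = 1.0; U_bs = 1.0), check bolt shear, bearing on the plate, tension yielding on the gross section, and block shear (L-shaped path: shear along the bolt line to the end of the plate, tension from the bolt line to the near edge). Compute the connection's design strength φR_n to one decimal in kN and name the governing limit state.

Bolt shear: A_b = π(30)²/4 = 706.86 mm². φR_n = 0.75 × 579 × 706.86 × 3 × 2 = 1841.7 kN.
Bearing (12 mm plate, F_u = 450 MPa): end bolts L_c = 61 − 33/2 = 44.5, R_n = min(1.2×44.5×12×450, 2.4×30×12×450) = 288.36 kN/bolt; interior L_c = 118 − 33 = 85, R_n = 388.8 kN/bolt. φR_n = 0.75 × (1×288.36 + 2×388.8) = 799.5 kN.
Tension yield (gross): A_g = 231×12 = 2772 mm². φR_n = 0.90 × 300 × 2772 = 748.4 kN.
Block shear: shear path 1×[61+2×118] = 1×297 mm, A_gv = 3564, A_nv = 1×(297 − 2.5×35)×12 = 2514 mm²; tension to near edge: (53 − 0.5×35)×12 = 426 mm². R_n = min(0.6×450×2514, 0.6×300×3564) + 1.0×450×426 = min(678.78, 641.52) + 191.7 = 833.22 kN. φR_n = 0.75 × 833.22 = 624.9 kN.
Governing: min(1841.7, 799.5, 748.4, 624.9) = 624.9 kN → block shear.

624.9 kN (block shear governs)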